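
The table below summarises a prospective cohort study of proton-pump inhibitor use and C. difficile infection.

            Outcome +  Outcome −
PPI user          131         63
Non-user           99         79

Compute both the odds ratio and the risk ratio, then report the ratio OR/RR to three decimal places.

1.367

Cells: a = 131, b = 63, c = 99, d = 79.
OR = (131·79)/(63·99) = 10349/6237 = 1.65929
Risk in exposed = 131/194 = 0.67526; risk in unexposed = 99/178 = 0.55618; RR = 1.21410
OR/RR = 1.65929 / 1.21410 = 1.36668
The outcome is not rare, so the OR lies further from 1 than the RR.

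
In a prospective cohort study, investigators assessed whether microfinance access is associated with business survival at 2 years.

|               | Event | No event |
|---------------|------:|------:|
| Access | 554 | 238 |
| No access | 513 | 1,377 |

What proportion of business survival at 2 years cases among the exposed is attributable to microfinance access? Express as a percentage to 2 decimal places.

61.20

Cells: a = 554, b = 238, c = 513, d = 1377.
Risk in exposed = 554/792 = 0.69949; risk in unexposed = 513/1890 = 0.27143.
RR = 0.69949/0.27143 = 2.57709
AR% = (RR − 1)/RR × 100 = (2.57709 − 1)/2.57709 × 100 = 61.1965%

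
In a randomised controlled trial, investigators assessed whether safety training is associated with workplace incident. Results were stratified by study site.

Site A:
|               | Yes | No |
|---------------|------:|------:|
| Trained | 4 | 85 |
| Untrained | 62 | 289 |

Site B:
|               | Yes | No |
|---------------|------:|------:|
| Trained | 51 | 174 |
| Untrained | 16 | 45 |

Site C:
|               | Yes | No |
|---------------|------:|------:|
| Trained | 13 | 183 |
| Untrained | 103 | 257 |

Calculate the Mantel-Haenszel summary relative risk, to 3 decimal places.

RR_MH = Σ(aᵢ·n₀ᵢ/nᵢ) / Σ(cᵢ·n₁ᵢ/nᵢ), with n₁ᵢ = aᵢ+bᵢ (exposed), n₀ᵢ = cᵢ+dᵢ (unexposed), nᵢ = n₁ᵢ+n₀ᵢ.
Stratum 1 (Site A): n₁ = 89, n₀ = 351, n = 440; a·n₀/n = 4·351/440 = 3.1909; c·n₁/n = 62·89/440 = 12.5409
Stratum 2 (Site B): n₁ = 225, n₀ = 61, n = 286; a·n₀/n = 51·61/286 = 10.8776; c·n₁/n = 16·225/286 = 12.5874
Stratum 3 (Site C): n₁ = 196, n₀ = 360, n = 556; a·n₀/n = 13·360/556 = 8.4173; c·n₁/n = 103·196/556 = 36.3094
RR_MH = (3.1909 + 10.8776 + 8.4173) / (12.5409 + 12.5874 + 36.3094) = 22.4858 / 61.4377 = 0.36599

0.366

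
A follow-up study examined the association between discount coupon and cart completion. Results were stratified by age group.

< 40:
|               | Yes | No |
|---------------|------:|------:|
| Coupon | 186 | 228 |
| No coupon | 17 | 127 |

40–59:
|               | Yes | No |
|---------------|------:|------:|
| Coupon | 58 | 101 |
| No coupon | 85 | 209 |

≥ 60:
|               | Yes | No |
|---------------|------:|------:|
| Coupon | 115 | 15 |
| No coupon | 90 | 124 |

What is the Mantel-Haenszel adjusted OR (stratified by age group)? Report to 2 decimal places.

OR_MH = Σ(aᵢdᵢ/nᵢ) / Σ(bᵢcᵢ/nᵢ), where nᵢ is the stratum total.
Stratum 1 (< 40): n = 558; a·d/n = 186·127/558 = 42.3333; b·c/n = 228·17/558 = 6.9462
Stratum 2 (40–59): n = 453; a·d/n = 58·209/453 = 26.7594; b·c/n = 101·85/453 = 18.9514
Stratum 3 (≥ 60): n = 344; a·d/n = 115·124/344 = 41.4535; b·c/n = 15·90/344 = 3.9244
OR_MH = (42.3333 + 26.7594 + 41.4535) / (6.9462 + 18.9514 + 3.9244) = 110.5462 / 29.8221 = 3.70686

3.71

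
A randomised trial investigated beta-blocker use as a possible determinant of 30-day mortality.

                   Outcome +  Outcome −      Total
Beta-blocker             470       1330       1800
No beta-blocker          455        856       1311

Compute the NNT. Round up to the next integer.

12

Risk in treated group = 470/1800 = 0.26111; risk in control = 455/1311 = 0.34706.
Absolute risk reduction = 0.34706 − 0.26111 = 0.08595
NNT = 1 / ARR = 1 / 0.08595 = 11.634 → round up → 12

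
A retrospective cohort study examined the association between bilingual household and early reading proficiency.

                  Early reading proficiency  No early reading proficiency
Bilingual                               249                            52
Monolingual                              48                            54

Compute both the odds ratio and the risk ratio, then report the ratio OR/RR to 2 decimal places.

Cells: a = 249, b = 52, c = 48, d = 54.
OR = (249·54)/(52·48) = 13446/2496 = 5.38702
Risk in exposed = 249/301 = 0.82724; risk in unexposed = 48/102 = 0.47059; RR = 1.75789
OR/RR = 5.38702 / 1.75789 = 3.06448
The outcome is not rare, so the OR lies further from 1 than the RR.

3.06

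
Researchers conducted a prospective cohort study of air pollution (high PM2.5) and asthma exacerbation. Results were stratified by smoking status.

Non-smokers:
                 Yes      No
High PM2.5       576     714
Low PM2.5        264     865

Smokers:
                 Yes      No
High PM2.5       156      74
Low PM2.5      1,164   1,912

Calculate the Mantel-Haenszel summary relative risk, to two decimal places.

RR_MH = Σ(aᵢ·n₀ᵢ/nᵢ) / Σ(cᵢ·n₁ᵢ/nᵢ), with n₁ᵢ = aᵢ+bᵢ (exposed), n₀ᵢ = cᵢ+dᵢ (unexposed), nᵢ = n₁ᵢ+n₀ᵢ.
Stratum 1 (Non-smokers): n₁ = 1290, n₀ = 1129, n = 2419; a·n₀/n = 576·1129/2419 = 268.8317; c·n₁/n = 264·1290/2419 = 140.7854
Stratum 2 (Smokers): n₁ = 230, n₀ = 3076, n = 3306; a·n₀/n = 156·3076/3306 = 145.1470; c·n₁/n = 1164·230/3306 = 80.9800
RR_MH = (268.8317 + 145.1470) / (140.7854 + 80.9800) = 413.9788 / 221.7655 = 1.86674

1.87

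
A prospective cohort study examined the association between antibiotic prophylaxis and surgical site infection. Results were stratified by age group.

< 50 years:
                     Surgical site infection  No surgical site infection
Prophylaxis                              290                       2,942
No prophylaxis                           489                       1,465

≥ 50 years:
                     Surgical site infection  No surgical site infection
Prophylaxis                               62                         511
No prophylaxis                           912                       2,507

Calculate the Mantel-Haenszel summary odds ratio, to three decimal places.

0.307

OR_MH = Σ(aᵢdᵢ/nᵢ) / Σ(bᵢcᵢ/nᵢ), where nᵢ is the stratum total.
Stratum 1 (< 50 years): n = 5186; a·d/n = 290·1465/5186 = 81.9225; b·c/n = 2942·489/5186 = 277.4080
Stratum 2 (≥ 50 years): n = 3992; a·d/n = 62·2507/3992 = 38.9364; b·c/n = 511·912/3992 = 116.7415
OR_MH = (81.9225 + 38.9364) / (277.4080 + 116.7415) = 120.8589 / 394.1495 = 0.30663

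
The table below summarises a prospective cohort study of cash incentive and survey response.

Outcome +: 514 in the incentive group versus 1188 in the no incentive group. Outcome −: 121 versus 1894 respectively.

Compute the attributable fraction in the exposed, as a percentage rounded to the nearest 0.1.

From the description: a = 514, b = 121, c = 1188, d = 1894.
Risk in exposed = 514/635 = 0.80945; risk in unexposed = 1188/3082 = 0.38546.
RR = 0.80945/0.38546 = 2.09993
AR% = (RR − 1)/RR × 100 = (2.09993 − 1)/2.09993 × 100 = 52.3794%

52.4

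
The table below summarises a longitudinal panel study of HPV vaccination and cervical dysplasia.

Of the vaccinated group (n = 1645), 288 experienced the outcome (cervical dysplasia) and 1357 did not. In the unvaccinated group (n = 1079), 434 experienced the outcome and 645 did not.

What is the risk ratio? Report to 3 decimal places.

From the description: a = 288, b = 1357, c = 434, d = 645.
Risk in exposed = 288/1645 = 0.17508; risk in unexposed = 434/1079 = 0.40222.
RR = 0.17508 / 0.40222 = 0.43527
The risk is 56% lower among the exposed than among the unexposed.

0.435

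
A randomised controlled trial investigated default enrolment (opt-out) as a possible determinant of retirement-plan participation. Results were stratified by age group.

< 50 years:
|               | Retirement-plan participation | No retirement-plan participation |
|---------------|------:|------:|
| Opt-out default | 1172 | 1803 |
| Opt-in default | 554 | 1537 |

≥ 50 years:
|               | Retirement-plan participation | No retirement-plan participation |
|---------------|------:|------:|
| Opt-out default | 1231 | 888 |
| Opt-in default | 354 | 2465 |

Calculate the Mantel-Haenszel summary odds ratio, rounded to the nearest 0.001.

3.719

OR_MH = Σ(aᵢdᵢ/nᵢ) / Σ(bᵢcᵢ/nᵢ), where nᵢ is the stratum total.
Stratum 1 (< 50 years): n = 5066; a·d/n = 1172·1537/5066 = 355.5792; b·c/n = 1803·554/5066 = 197.1698
Stratum 2 (≥ 50 years): n = 4938; a·d/n = 1231·2465/4938 = 614.5028; b·c/n = 888·354/4938 = 63.6598
OR_MH = (355.5792 + 614.5028) / (197.1698 + 63.6598) = 970.0820 / 260.8295 = 3.71922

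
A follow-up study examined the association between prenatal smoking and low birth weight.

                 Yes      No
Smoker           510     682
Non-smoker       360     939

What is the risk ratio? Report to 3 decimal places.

1.544

Cells: a = 510, b = 682, c = 360, d = 939.
Risk in exposed = 510/1192 = 0.42785; risk in unexposed = 360/1299 = 0.27714.
RR = 0.42785 / 0.27714 = 1.54383
The risk among the exposed is 1.54 times that among the unexposed.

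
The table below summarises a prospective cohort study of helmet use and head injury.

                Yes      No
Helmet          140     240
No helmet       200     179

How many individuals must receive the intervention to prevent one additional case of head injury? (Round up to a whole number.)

Risk in treated group = 140/380 = 0.36842; risk in control = 200/379 = 0.52770.
Absolute risk reduction = 0.52770 − 0.36842 = 0.15928
NNT = 1 / ARR = 1 / 0.15928 = 6.278 → round up → 7

7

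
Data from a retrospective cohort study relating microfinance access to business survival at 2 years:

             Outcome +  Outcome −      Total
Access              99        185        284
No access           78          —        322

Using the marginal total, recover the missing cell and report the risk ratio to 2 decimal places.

The missing cell is in the unexposed row: 322 − 78 = 244.
So a = 99, b = 185, c = 78, d = 244.
RR = [a/(a+b)] / [c/(c+d)] = (99/284) / (78/322) = 0.34859/0.24224 = 1.43906

1.44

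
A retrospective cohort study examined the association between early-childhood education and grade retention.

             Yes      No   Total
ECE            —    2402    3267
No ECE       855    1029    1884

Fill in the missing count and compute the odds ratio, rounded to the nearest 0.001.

The missing cell is in the exposed row: 3267 − 2402 = 865.
So a = 865, b = 2402, c = 855, d = 1029.
OR = (a·d)/(b·c) = (865 × 1029) / (2402 × 855) = 890085 / 2053710 = 0.43340

0.433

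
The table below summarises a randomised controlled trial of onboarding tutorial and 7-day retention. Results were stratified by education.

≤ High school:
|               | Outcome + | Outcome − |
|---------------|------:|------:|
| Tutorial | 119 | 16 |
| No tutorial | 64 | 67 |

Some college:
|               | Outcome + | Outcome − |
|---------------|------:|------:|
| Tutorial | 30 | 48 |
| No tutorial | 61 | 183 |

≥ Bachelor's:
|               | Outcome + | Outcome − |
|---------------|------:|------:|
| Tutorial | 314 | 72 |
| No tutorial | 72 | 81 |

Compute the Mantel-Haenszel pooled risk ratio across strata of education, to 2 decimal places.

RR_MH = Σ(aᵢ·n₀ᵢ/nᵢ) / Σ(cᵢ·n₁ᵢ/nᵢ), with n₁ᵢ = aᵢ+bᵢ (exposed), n₀ᵢ = cᵢ+dᵢ (unexposed), nᵢ = n₁ᵢ+n₀ᵢ.
Stratum 1 (≤ High school): n₁ = 135, n₀ = 131, n = 266; a·n₀/n = 119·131/266 = 58.6053; c·n₁/n = 64·135/266 = 32.4812
Stratum 2 (Some college): n₁ = 78, n₀ = 244, n = 322; a·n₀/n = 30·244/322 = 22.7329; c·n₁/n = 61·78/322 = 14.7764
Stratum 3 (≥ Bachelor's): n₁ = 386, n₀ = 153, n = 539; a·n₀/n = 314·153/539 = 89.1317; c·n₁/n = 72·386/539 = 51.5622
RR_MH = (58.6053 + 22.7329 + 89.1317) / (32.4812 + 14.7764 + 51.5622) = 170.4699 / 98.8198 = 1.72506

1.73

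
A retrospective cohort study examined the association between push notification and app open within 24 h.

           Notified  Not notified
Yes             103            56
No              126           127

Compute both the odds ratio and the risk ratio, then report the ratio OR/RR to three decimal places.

1.261

Reading the table with exposure as columns: a = 103 (Notified, case), b = 126 (Notified, non-case), c = 56 (Not notified, case), d = 127.
OR = (103·127)/(126·56) = 13081/7056 = 1.85388
Risk in exposed = 103/229 = 0.44978; risk in unexposed = 56/183 = 0.30601; RR = 1.46982
OR/RR = 1.85388 / 1.46982 = 1.26130
The outcome is not rare, so the OR lies further from 1 than the RR.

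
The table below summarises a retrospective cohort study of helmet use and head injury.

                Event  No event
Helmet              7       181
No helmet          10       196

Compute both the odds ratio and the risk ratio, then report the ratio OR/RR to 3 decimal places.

0.988

Cells: a = 7, b = 181, c = 10, d = 196.
OR = (7·196)/(181·10) = 1372/1810 = 0.75801
Risk in exposed = 7/188 = 0.03723; risk in unexposed = 10/206 = 0.04854; RR = 0.76702
OR/RR = 0.75801 / 0.76702 = 0.98825
The outcome is rare in both groups, so OR ≈ RR (ratio near 1).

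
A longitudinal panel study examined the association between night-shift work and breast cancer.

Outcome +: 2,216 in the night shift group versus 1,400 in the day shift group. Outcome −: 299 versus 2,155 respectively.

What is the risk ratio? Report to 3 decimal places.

From the description: a = 2216, b = 299, c = 1400, d = 2155.
Risk in exposed = 2216/2515 = 0.88111; risk in unexposed = 1400/3555 = 0.39381.
RR = 0.88111 / 0.39381 = 2.23740
The risk among the exposed is 2.24 times that among the unexposed.

2.237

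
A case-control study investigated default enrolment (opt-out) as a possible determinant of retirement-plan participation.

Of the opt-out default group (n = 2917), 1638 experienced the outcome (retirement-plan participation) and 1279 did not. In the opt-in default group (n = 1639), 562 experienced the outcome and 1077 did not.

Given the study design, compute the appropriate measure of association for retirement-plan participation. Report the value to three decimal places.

From the description: a = 1638, b = 1279, c = 562, d = 1077.
This is a case-control study: participants were sampled on outcome status, so risks in the source population cannot be estimated directly — relative risk is not valid here. The odds ratio is the appropriate measure.
OR = (a·d)/(b·c) = (1638 × 1077) / (1279 × 562) = 1764126 / 718798 = 2.45427

2.454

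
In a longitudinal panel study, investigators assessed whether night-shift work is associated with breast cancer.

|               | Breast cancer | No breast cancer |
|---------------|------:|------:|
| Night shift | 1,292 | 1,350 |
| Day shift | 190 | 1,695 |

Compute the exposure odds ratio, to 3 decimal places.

Cells: a = 1292, b = 1350, c = 190, d = 1695.
OR = (a·d)/(b·c) = (1292 × 1695) / (1350 × 190) = 2189940 / 256500 = 8.53778
The odds of breast cancer are about 8.54 times as high in the night shift group.

8.538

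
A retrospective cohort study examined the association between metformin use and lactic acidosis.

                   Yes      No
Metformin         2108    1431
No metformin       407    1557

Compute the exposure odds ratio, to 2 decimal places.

5.64

Cells: a = 2108, b = 1431, c = 407, d = 1557.
OR = (a·d)/(b·c) = (2108 × 1557) / (1431 × 407) = 3282156 / 582417 = 5.63541
The odds of lactic acidosis are about 5.64 times as high in the metformin group.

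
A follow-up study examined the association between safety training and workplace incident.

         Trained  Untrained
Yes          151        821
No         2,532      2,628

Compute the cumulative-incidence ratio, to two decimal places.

0.24

Reading the table with exposure as columns: a = 151 (Trained, case), b = 2532 (Trained, non-case), c = 821 (Untrained, case), d = 2628.
Risk in exposed = 151/2683 = 0.05628; risk in unexposed = 821/3449 = 0.23804.
RR = 0.05628 / 0.23804 = 0.23643
The risk is 76% lower among the exposed than among the unexposed.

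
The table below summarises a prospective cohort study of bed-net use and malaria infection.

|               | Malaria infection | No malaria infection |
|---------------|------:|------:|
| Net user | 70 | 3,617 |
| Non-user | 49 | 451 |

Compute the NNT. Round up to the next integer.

Risk in treated group = 70/3687 = 0.01899; risk in control = 49/500 = 0.09800.
Absolute risk reduction = 0.09800 − 0.01899 = 0.07901
NNT = 1 / ARR = 1 / 0.07901 = 12.656 → round up → 13

13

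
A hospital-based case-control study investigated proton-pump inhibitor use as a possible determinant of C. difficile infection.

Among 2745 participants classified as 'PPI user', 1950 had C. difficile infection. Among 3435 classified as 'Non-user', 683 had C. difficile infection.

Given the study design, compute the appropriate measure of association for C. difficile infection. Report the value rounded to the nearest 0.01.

9.88

From the description: a = 1950, b = 795, c = 683, d = 2752.
This is a hospital-based case-control study: participants were sampled on outcome status, so risks in the source population cannot be estimated directly — relative risk is not valid here. The odds ratio is the appropriate measure.
OR = (a·d)/(b·c) = (1950 × 2752) / (795 × 683) = 5366400 / 542985 = 9.88315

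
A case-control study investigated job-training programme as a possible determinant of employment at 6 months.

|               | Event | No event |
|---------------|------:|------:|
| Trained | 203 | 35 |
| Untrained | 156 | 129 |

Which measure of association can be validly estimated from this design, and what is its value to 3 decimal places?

Cells: a = 203, b = 35, c = 156, d = 129.
This is a case-control study: participants were sampled on outcome status, so risks in the source population cannot be estimated directly — relative risk is not valid here. The odds ratio is the appropriate measure.
OR = (a·d)/(b·c) = (203 × 129) / (35 × 156) = 26187 / 5460 = 4.79615

4.796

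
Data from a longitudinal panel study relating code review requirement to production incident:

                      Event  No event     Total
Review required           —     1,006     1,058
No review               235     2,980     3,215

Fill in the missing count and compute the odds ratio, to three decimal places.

0.655

The missing cell is in the exposed row: 1058 − 1006 = 52.
So a = 52, b = 1006, c = 235, d = 2980.
OR = (a·d)/(b·c) = (52 × 2980) / (1006 × 235) = 154960 / 236410 = 0.65547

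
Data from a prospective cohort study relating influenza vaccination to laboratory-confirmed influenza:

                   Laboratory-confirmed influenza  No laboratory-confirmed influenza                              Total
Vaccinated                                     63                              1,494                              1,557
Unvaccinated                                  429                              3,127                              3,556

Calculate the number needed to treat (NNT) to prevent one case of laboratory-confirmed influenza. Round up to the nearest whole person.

Risk in treated group = 63/1557 = 0.04046; risk in control = 429/3556 = 0.12064.
Absolute risk reduction = 0.12064 − 0.04046 = 0.08018
NNT = 1 / ARR = 1 / 0.08018 = 12.472 → round up → 13

13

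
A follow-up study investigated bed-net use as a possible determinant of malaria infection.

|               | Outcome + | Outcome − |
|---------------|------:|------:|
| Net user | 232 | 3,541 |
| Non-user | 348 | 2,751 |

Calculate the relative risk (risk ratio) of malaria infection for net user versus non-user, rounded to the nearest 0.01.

0.55

Cells: a = 232, b = 3541, c = 348, d = 2751.
Risk in exposed = 232/3773 = 0.06149; risk in unexposed = 348/3099 = 0.11229.
RR = 0.06149 / 0.11229 = 0.54757
The risk is 45% lower among the exposed than among the unexposed.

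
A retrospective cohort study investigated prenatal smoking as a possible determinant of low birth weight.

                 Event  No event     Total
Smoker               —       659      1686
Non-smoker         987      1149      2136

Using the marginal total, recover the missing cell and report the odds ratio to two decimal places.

1.81

The missing cell is in the exposed row: 1686 − 659 = 1027.
So a = 1027, b = 659, c = 987, d = 1149.
OR = (a·d)/(b·c) = (1027 × 1149) / (659 × 987) = 1180023 / 650433 = 1.81421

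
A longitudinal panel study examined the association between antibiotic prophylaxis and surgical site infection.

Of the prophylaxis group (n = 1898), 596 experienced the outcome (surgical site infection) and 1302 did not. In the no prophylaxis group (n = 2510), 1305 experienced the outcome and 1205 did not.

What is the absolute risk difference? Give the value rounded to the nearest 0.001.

-0.206

From the description: a = 596, b = 1302, c = 1305, d = 1205.
Risk in exposed = 596/1898 = 0.314015; risk in unexposed = 1305/2510 = 0.519920.
Risk difference = 0.314015 − 0.519920 = -0.205906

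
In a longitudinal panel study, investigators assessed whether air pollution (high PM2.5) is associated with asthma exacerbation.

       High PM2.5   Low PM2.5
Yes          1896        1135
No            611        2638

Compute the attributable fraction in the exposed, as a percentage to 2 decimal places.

60.22

Reading the table with exposure as columns: a = 1896 (High PM2.5, case), b = 611 (High PM2.5, non-case), c = 1135 (Low PM2.5, case), d = 2638.
Risk in exposed = 1896/2507 = 0.75628; risk in unexposed = 1135/3773 = 0.30082.
RR = 0.75628/0.30082 = 2.51406
AR% = (RR − 1)/RR × 100 = (2.51406 − 1)/2.51406 × 100 = 60.2236%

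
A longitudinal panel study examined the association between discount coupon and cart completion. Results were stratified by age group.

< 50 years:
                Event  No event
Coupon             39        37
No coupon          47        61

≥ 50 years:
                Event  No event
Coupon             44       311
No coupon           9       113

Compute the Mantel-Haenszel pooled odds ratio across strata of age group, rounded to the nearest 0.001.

OR_MH = Σ(aᵢdᵢ/nᵢ) / Σ(bᵢcᵢ/nᵢ), where nᵢ is the stratum total.
Stratum 1 (< 50 years): n = 184; a·d/n = 39·61/184 = 12.9293; b·c/n = 37·47/184 = 9.4511
Stratum 2 (≥ 50 years): n = 477; a·d/n = 44·113/477 = 10.4235; b·c/n = 311·9/477 = 5.8679
OR_MH = (12.9293 + 10.4235) / (9.4511 + 5.8679) = 23.3528 / 15.3190 = 1.52443

1.524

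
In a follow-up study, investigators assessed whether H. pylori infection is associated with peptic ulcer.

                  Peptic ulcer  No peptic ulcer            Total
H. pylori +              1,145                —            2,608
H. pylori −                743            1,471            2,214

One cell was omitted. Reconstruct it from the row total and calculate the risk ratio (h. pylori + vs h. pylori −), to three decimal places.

The missing cell is in the exposed row: 2608 − 1145 = 1463.
So a = 1145, b = 1463, c = 743, d = 1471.
RR = [a/(a+b)] / [c/(c+d)] = (1145/2608) / (743/2214) = 0.43903/0.33559 = 1.30824

1.308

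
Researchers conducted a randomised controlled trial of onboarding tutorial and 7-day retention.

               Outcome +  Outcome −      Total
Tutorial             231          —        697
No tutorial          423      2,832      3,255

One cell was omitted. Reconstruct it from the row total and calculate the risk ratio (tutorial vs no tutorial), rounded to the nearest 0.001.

The missing cell is in the exposed row: 697 − 231 = 466.
So a = 231, b = 466, c = 423, d = 2832.
RR = [a/(a+b)] / [c/(c+d)] = (231/697) / (423/3255) = 0.33142/0.12995 = 2.55029

2.550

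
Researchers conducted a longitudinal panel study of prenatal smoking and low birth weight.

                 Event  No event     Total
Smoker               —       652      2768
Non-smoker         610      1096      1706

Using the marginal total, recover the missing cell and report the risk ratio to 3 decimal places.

2.138

The missing cell is in the exposed row: 2768 − 652 = 2116.
So a = 2116, b = 652, c = 610, d = 1096.
RR = [a/(a+b)] / [c/(c+d)] = (2116/2768) / (610/1706) = 0.76445/0.35756 = 2.13796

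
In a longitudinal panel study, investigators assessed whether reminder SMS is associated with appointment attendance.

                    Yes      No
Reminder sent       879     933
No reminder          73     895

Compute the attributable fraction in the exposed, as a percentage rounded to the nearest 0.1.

84.5

Cells: a = 879, b = 933, c = 73, d = 895.
Risk in exposed = 879/1812 = 0.48510; risk in unexposed = 73/968 = 0.07541.
RR = 0.48510/0.07541 = 6.43255
AR% = (RR − 1)/RR × 100 = (6.43255 − 1)/6.43255 × 100 = 84.4541%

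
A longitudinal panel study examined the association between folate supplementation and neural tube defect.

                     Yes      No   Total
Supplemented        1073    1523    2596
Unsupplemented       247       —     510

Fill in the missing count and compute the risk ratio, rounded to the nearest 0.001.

0.853

The missing cell is in the unexposed row: 510 − 247 = 263.
So a = 1073, b = 1523, c = 247, d = 263.
RR = [a/(a+b)] / [c/(c+d)] = (1073/2596) / (247/510) = 0.41333/0.48431 = 0.85343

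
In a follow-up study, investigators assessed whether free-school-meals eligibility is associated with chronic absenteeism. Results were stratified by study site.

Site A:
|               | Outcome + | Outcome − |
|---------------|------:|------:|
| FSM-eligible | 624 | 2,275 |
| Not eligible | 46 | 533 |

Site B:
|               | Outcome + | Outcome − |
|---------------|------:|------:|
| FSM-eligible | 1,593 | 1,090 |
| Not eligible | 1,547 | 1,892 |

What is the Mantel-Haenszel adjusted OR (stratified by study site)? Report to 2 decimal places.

OR_MH = Σ(aᵢdᵢ/nᵢ) / Σ(bᵢcᵢ/nᵢ), where nᵢ is the stratum total.
Stratum 1 (Site A): n = 3478; a·d/n = 624·533/3478 = 95.6274; b·c/n = 2275·46/3478 = 30.0891
Stratum 2 (Site B): n = 6122; a·d/n = 1593·1892/6122 = 492.3156; b·c/n = 1090·1547/6122 = 275.4378
OR_MH = (95.6274 + 492.3156) / (30.0891 + 275.4378) = 587.9430 / 305.5269 = 1.92436

1.92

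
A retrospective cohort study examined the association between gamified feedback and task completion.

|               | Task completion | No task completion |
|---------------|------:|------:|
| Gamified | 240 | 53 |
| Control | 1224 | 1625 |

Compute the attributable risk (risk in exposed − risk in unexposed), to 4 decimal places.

Cells: a = 240, b = 53, c = 1224, d = 1625.
Risk in exposed = 240/293 = 0.819113; risk in unexposed = 1224/2849 = 0.429624.
Risk difference = 0.819113 − 0.429624 = 0.389488

0.3895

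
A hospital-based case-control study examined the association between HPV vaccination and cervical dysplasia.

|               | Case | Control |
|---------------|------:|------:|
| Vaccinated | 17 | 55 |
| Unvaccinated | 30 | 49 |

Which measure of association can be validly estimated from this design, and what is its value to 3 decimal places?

0.505

Cells: a = 17, b = 55, c = 30, d = 49.
This is a hospital-based case-control study: participants were sampled on outcome status, so risks in the source population cannot be estimated directly — relative risk is not valid here. The odds ratio is the appropriate measure.
OR = (a·d)/(b·c) = (17 × 49) / (55 × 30) = 833 / 1650 = 0.50485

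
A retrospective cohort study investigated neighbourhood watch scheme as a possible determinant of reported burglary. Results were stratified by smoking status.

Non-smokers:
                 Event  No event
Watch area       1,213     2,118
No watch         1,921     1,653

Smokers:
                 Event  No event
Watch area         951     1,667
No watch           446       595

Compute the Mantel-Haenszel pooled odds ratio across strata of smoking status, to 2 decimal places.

0.56

OR_MH = Σ(aᵢdᵢ/nᵢ) / Σ(bᵢcᵢ/nᵢ), where nᵢ is the stratum total.
Stratum 1 (Non-smokers): n = 6905; a·d/n = 1213·1653/6905 = 290.3822; b·c/n = 2118·1921/6905 = 589.2365
Stratum 2 (Smokers): n = 3659; a·d/n = 951·595/3659 = 154.6447; b·c/n = 1667·446/3659 = 203.1927
OR_MH = (290.3822 + 154.6447) / (589.2365 + 203.1927) = 445.0269 / 792.4292 = 0.56160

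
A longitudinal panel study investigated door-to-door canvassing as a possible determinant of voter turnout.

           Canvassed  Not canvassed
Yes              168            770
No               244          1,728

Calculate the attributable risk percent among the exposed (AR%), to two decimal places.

24.41

Reading the table with exposure as columns: a = 168 (Canvassed, case), b = 244 (Canvassed, non-case), c = 770 (Not canvassed, case), d = 1728.
Risk in exposed = 168/412 = 0.40777; risk in unexposed = 770/2498 = 0.30825.
RR = 0.40777/0.30825 = 1.32286
AR% = (RR − 1)/RR × 100 = (1.32286 − 1)/1.32286 × 100 = 24.4062%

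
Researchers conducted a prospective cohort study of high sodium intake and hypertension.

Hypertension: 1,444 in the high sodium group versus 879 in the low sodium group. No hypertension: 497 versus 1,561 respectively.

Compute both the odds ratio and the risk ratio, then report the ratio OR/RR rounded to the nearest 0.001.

From the description: a = 1444, b = 497, c = 879, d = 1561.
OR = (1444·1561)/(497·879) = 2254084/436863 = 5.15970
Risk in exposed = 1444/1941 = 0.74395; risk in unexposed = 879/2440 = 0.36025; RR = 2.06511
OR/RR = 5.15970 / 2.06511 = 2.49852
The outcome is not rare, so the OR lies further from 1 than the RR.

2.499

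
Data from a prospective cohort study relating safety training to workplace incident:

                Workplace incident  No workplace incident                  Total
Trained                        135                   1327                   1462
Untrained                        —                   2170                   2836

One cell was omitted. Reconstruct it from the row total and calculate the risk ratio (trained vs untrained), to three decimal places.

The missing cell is in the unexposed row: 2836 − 2170 = 666.
So a = 135, b = 1327, c = 666, d = 2170.
RR = [a/(a+b)] / [c/(c+d)] = (135/1462) / (666/2836) = 0.09234/0.23484 = 0.39320

0.393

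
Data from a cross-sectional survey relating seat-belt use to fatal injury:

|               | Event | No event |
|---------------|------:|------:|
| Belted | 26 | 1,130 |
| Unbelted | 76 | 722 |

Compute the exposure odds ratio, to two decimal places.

0.22

Cells: a = 26, b = 1130, c = 76, d = 722.
OR = (a·d)/(b·c) = (26 × 722) / (1130 × 76) = 18772 / 85880 = 0.21858
Exposure is associated with lower odds of fatal injury (OR = 0.22 < 1).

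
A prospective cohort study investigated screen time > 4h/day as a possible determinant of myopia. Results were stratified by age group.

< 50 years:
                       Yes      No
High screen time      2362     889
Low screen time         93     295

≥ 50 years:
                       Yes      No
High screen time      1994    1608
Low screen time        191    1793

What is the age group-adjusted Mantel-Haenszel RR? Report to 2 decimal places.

RR_MH = Σ(aᵢ·n₀ᵢ/nᵢ) / Σ(cᵢ·n₁ᵢ/nᵢ), with n₁ᵢ = aᵢ+bᵢ (exposed), n₀ᵢ = cᵢ+dᵢ (unexposed), nᵢ = n₁ᵢ+n₀ᵢ.
Stratum 1 (< 50 years): n₁ = 3251, n₀ = 388, n = 3639; a·n₀/n = 2362·388/3639 = 251.8428; c·n₁/n = 93·3251/3639 = 83.0841
Stratum 2 (≥ 50 years): n₁ = 3602, n₀ = 1984, n = 5586; a·n₀/n = 1994·1984/5586 = 708.2163; c·n₁/n = 191·3602/5586 = 123.1618
RR_MH = (251.8428 + 708.2163) / (83.0841 + 123.1618) = 960.0591 / 206.2459 = 4.65492

4.65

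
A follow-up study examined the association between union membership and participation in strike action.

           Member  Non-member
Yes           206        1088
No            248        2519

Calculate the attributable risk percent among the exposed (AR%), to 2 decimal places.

Reading the table with exposure as columns: a = 206 (Member, case), b = 248 (Member, non-case), c = 1088 (Non-member, case), d = 2519.
Risk in exposed = 206/454 = 0.45374; risk in unexposed = 1088/3607 = 0.30164.
RR = 0.45374/0.30164 = 1.50428
AR% = (RR − 1)/RR × 100 = (1.50428 − 1)/1.50428 × 100 = 33.5230%

33.52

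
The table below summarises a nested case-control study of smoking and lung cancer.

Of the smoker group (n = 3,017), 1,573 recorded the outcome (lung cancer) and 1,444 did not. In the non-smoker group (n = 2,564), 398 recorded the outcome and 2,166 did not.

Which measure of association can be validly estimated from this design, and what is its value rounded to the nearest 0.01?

5.93

From the description: a = 1573, b = 1444, c = 398, d = 2166.
This is a nested case-control study: participants were sampled on outcome status, so risks in the source population cannot be estimated directly — relative risk is not valid here. The odds ratio is the appropriate measure.
OR = (a·d)/(b·c) = (1573 × 2166) / (1444 × 398) = 3407118 / 574712 = 5.92839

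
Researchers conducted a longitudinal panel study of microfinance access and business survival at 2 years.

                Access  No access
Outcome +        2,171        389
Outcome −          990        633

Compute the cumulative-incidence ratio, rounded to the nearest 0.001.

Reading the table with exposure as columns: a = 2171 (Access, case), b = 990 (Access, non-case), c = 389 (No access, case), d = 633.
Risk in exposed = 2171/3161 = 0.68681; risk in unexposed = 389/1022 = 0.38063.
RR = 0.68681 / 0.38063 = 1.80442
The risk among the exposed is 1.80 times that among the unexposed.

1.804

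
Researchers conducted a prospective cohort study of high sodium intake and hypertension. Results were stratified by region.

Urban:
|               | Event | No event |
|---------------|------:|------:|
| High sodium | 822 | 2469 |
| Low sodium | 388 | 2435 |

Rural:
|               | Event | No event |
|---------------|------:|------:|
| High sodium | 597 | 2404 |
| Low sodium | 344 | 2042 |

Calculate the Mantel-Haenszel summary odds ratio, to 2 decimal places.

1.78

OR_MH = Σ(aᵢdᵢ/nᵢ) / Σ(bᵢcᵢ/nᵢ), where nᵢ is the stratum total.
Stratum 1 (Urban): n = 6114; a·d/n = 822·2435/6114 = 327.3749; b·c/n = 2469·388/6114 = 156.6850
Stratum 2 (Rural): n = 5387; a·d/n = 597·2042/5387 = 226.2992; b·c/n = 2404·344/5387 = 153.5133
OR_MH = (327.3749 + 226.2992) / (156.6850 + 153.5133) = 553.6741 / 310.1983 = 1.78490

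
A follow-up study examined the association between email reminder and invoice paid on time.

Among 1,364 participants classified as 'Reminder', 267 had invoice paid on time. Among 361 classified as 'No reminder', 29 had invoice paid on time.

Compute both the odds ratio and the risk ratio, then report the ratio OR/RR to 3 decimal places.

From the description: a = 267, b = 1097, c = 29, d = 332.
OR = (267·332)/(1097·29) = 88644/31813 = 2.78641
Risk in exposed = 267/1364 = 0.19575; risk in unexposed = 29/361 = 0.08033; RR = 2.43672
OR/RR = 2.78641 / 2.43672 = 1.14351
The outcome is not rare, so the OR lies further from 1 than the RR.

1.144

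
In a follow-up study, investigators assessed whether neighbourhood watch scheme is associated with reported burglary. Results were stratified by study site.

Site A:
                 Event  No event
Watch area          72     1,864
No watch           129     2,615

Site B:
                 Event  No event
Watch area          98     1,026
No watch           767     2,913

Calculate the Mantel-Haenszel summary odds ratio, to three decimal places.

OR_MH = Σ(aᵢdᵢ/nᵢ) / Σ(bᵢcᵢ/nᵢ), where nᵢ is the stratum total.
Stratum 1 (Site A): n = 4680; a·d/n = 72·2615/4680 = 40.2308; b·c/n = 1864·129/4680 = 51.3795
Stratum 2 (Site B): n = 4804; a·d/n = 98·2913/4804 = 59.4242; b·c/n = 1026·767/4804 = 163.8097
OR_MH = (40.2308 + 59.4242) / (51.3795 + 163.8097) = 99.6550 / 215.1892 = 0.46310

0.463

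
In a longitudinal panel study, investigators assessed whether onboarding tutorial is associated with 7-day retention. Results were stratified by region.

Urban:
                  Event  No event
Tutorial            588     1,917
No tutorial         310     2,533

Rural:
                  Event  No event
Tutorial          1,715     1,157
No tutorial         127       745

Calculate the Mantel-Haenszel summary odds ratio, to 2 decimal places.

4.12

OR_MH = Σ(aᵢdᵢ/nᵢ) / Σ(bᵢcᵢ/nᵢ), where nᵢ is the stratum total.
Stratum 1 (Urban): n = 5348; a·d/n = 588·2533/5348 = 278.4974; b·c/n = 1917·310/5348 = 111.1200
Stratum 2 (Rural): n = 3744; a·d/n = 1715·745/3744 = 341.2593; b·c/n = 1157·127/3744 = 39.2465
OR_MH = (278.4974 + 341.2593) / (111.1200 + 39.2465) = 619.7567 / 150.3666 = 4.12164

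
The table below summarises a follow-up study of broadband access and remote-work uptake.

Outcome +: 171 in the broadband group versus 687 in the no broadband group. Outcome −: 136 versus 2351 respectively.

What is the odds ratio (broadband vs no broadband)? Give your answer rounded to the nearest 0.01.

From the description: a = 171, b = 136, c = 687, d = 2351.
OR = (a·d)/(b·c) = (171 × 2351) / (136 × 687) = 402021 / 93432 = 4.30282
The odds of remote-work uptake are about 4.30 times as high in the broadband group.

4.30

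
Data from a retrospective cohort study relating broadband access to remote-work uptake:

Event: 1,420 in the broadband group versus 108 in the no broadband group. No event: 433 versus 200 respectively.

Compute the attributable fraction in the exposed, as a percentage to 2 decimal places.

54.24

From the description: a = 1420, b = 433, c = 108, d = 200.
Risk in exposed = 1420/1853 = 0.76632; risk in unexposed = 108/308 = 0.35065.
RR = 0.76632/0.35065 = 2.18545
AR% = (RR − 1)/RR × 100 = (2.18545 − 1)/2.18545 × 100 = 54.2427%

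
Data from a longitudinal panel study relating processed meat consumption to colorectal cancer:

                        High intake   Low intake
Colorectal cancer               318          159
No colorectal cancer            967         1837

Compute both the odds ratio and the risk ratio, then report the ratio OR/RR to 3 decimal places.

Reading the table with exposure as columns: a = 318 (High intake, case), b = 967 (High intake, non-case), c = 159 (Low intake, case), d = 1837.
OR = (318·1837)/(967·159) = 584166/153753 = 3.79938
Risk in exposed = 318/1285 = 0.24747; risk in unexposed = 159/1996 = 0.07966; RR = 3.10661
OR/RR = 3.79938 / 3.10661 = 1.22300
The outcome is not rare, so the OR lies further from 1 than the RR.

1.223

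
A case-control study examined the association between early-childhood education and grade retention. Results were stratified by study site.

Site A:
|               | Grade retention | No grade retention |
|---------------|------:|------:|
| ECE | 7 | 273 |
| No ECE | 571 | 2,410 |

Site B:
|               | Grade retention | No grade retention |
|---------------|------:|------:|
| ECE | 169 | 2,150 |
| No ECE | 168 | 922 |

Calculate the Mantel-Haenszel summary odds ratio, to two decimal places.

0.33

OR_MH = Σ(aᵢdᵢ/nᵢ) / Σ(bᵢcᵢ/nᵢ), where nᵢ is the stratum total.
Stratum 1 (Site A): n = 3261; a·d/n = 7·2410/3261 = 5.1733; b·c/n = 273·571/3261 = 47.8022
Stratum 2 (Site B): n = 3409; a·d/n = 169·922/3409 = 45.7078; b·c/n = 2150·168/3409 = 105.9548
OR_MH = (5.1733 + 45.7078) / (47.8022 + 105.9548) = 50.8811 / 153.7570 = 0.33092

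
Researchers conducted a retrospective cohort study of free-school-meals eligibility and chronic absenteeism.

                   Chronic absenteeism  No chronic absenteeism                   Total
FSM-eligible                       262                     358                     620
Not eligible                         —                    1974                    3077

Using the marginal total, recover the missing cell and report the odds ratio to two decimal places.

The missing cell is in the unexposed row: 3077 − 1974 = 1103.
So a = 262, b = 358, c = 1103, d = 1974.
OR = (a·d)/(b·c) = (262 × 1974) / (358 × 1103) = 517188 / 394874 = 1.30975

1.31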